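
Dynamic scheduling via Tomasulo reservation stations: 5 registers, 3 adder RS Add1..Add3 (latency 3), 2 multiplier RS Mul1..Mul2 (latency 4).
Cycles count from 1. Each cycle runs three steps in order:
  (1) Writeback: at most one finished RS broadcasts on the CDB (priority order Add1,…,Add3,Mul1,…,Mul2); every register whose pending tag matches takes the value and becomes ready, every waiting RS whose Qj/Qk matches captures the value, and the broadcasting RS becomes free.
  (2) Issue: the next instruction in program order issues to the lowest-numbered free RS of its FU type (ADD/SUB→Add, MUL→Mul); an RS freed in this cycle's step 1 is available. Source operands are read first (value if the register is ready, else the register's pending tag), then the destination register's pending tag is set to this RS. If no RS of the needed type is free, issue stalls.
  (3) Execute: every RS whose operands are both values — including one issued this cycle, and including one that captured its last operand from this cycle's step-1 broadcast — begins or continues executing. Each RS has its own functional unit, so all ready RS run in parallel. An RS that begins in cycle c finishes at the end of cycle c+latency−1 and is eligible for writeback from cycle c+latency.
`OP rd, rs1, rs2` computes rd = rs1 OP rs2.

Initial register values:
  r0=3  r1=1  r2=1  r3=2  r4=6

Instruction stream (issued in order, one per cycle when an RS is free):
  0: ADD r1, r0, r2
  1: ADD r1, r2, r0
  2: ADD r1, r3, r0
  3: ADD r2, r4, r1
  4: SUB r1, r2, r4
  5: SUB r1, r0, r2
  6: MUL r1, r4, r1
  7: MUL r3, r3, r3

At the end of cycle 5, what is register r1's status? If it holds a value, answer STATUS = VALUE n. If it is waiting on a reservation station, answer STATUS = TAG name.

cycle 1: issue ADD r1<-Add1 // r0:3,r1:Add1,r2:1,r3:2,r4:6
cycle 2: issue ADD r1<-Add2 // r0:3,r1:Add2,r2:1,r3:2,r4:6
cycle 3: issue ADD r1<-Add3 // r0:3,r1:Add3,r2:1,r3:2,r4:6
cycle 4: CDB Add1=4; issue ADD r2<-Add1 // r0:3,r1:Add3,r2:Add1,r3:2,r4:6
cycle 5: CDB Add2=4; issue SUB r1<-Add2 // r0:3,r1:Add2,r2:Add1,r3:2,r4:6

STATUS = TAG Add2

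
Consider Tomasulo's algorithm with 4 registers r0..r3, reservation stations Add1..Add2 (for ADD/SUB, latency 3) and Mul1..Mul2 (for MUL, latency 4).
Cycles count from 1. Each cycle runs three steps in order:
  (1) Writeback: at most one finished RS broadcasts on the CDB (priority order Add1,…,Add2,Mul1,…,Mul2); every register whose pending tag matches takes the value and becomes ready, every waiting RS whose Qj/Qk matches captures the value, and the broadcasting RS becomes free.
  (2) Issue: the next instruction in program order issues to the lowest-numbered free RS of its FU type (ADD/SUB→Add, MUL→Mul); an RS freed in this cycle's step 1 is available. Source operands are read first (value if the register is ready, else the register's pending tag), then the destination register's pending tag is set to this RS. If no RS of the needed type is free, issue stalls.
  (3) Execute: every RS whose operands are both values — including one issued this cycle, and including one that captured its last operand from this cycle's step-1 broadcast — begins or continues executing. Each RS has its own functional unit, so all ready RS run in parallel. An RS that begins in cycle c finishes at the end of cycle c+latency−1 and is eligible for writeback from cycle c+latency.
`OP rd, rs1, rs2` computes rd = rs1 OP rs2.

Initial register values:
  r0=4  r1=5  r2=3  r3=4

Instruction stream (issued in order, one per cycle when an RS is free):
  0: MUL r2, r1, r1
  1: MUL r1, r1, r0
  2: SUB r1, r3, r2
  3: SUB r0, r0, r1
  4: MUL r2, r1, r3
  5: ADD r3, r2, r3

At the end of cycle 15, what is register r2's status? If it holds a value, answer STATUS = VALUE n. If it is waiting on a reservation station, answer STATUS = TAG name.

  c1: issue MUL r2<-Mul1  regs: r0:4,r1:5,r2:Mul1,r3:4
  c2: issue MUL r1<-Mul2  regs: r0:4,r1:Mul2,r2:Mul1,r3:4
  c3: issue SUB r1<-Add1  regs: r0:4,r1:Add1,r2:Mul1,r3:4
  c4: issue SUB r0<-Add2  regs: r0:Add2,r1:Add1,r2:Mul1,r3:4
  c5: CDB Mul1=25; issue MUL r2<-Mul1  regs: r0:Add2,r1:Add1,r2:Mul1,r3:4
  c6: CDB Mul2=20; stall  regs: r0:Add2,r1:Add1,r2:Mul1,r3:4
  c7: stall  regs: r0:Add2,r1:Add1,r2:Mul1,r3:4
  c8: CDB Add1=-21; issue ADD r3<-Add1  regs: r0:Add2,r1:-21,r2:Mul1,r3:Add1
  c9: -  regs: r0:Add2,r1:-21,r2:Mul1,r3:Add1
  c10: -  regs: r0:Add2,r1:-21,r2:Mul1,r3:Add1
  c11: CDB Add2=25  regs: r0:25,r1:-21,r2:Mul1,r3:Add1
  c12: CDB Mul1=-84  regs: r0:25,r1:-21,r2:-84,r3:Add1
  c13: -  regs: r0:25,r1:-21,r2:-84,r3:Add1
  c14: -  regs: r0:25,r1:-21,r2:-84,r3:Add1
  c15: CDB Add1=-80  regs: r0:25,r1:-21,r2:-84,r3:-80

STATUS = VALUE -84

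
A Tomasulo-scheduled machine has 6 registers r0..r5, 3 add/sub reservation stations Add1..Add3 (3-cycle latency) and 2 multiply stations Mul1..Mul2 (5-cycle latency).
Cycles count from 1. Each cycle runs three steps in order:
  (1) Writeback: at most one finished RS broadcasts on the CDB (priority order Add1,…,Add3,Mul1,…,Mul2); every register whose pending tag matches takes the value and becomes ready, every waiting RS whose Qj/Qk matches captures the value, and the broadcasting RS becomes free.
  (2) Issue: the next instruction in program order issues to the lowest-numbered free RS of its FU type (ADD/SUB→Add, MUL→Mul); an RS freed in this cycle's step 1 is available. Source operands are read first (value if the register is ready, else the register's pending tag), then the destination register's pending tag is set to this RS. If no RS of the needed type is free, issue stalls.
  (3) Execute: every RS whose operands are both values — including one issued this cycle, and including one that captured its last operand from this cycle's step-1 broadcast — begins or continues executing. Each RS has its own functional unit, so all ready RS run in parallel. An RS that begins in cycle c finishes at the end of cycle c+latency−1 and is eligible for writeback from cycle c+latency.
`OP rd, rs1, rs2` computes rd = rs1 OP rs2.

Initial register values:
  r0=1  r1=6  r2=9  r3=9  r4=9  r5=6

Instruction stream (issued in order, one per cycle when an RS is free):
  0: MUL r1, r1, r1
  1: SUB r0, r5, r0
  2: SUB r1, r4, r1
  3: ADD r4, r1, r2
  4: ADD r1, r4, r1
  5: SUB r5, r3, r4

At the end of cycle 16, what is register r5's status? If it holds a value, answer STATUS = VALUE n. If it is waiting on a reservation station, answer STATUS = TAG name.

cycle 1: issue MUL r1<-Mul1 // r0:1,r1:Mul1,r2:9,r3:9,r4:9,r5:6
cycle 2: issue SUB r0<-Add1 // r0:Add1,r1:Mul1,r2:9,r3:9,r4:9,r5:6
cycle 3: issue SUB r1<-Add2 // r0:Add1,r1:Add2,r2:9,r3:9,r4:9,r5:6
cycle 4: issue ADD r4<-Add3 // r0:Add1,r1:Add2,r2:9,r3:9,r4:Add3,r5:6
cycle 5: CDB Add1=5; issue ADD r1<-Add1 // r0:5,r1:Add1,r2:9,r3:9,r4:Add3,r5:6
cycle 6: CDB Mul1=36; stall // r0:5,r1:Add1,r2:9,r3:9,r4:Add3,r5:6
cycle 7: stall // r0:5,r1:Add1,r2:9,r3:9,r4:Add3,r5:6
cycle 8: stall // r0:5,r1:Add1,r2:9,r3:9,r4:Add3,r5:6
cycle 9: CDB Add2=-27; issue SUB r5<-Add2 // r0:5,r1:Add1,r2:9,r3:9,r4:Add3,r5:Add2
cycle 10: - // r0:5,r1:Add1,r2:9,r3:9,r4:Add3,r5:Add2
cycle 11: - // r0:5,r1:Add1,r2:9,r3:9,r4:Add3,r5:Add2
cycle 12: CDB Add3=-18 // r0:5,r1:Add1,r2:9,r3:9,r4:-18,r5:Add2
cycle 13: - // r0:5,r1:Add1,r2:9,r3:9,r4:-18,r5:Add2
cycle 14: - // r0:5,r1:Add1,r2:9,r3:9,r4:-18,r5:Add2
cycle 15: CDB Add1=-45 // r0:5,r1:-45,r2:9,r3:9,r4:-18,r5:Add2
cycle 16: CDB Add2=27 // r0:5,r1:-45,r2:9,r3:9,r4:-18,r5:27

STATUS = VALUE 27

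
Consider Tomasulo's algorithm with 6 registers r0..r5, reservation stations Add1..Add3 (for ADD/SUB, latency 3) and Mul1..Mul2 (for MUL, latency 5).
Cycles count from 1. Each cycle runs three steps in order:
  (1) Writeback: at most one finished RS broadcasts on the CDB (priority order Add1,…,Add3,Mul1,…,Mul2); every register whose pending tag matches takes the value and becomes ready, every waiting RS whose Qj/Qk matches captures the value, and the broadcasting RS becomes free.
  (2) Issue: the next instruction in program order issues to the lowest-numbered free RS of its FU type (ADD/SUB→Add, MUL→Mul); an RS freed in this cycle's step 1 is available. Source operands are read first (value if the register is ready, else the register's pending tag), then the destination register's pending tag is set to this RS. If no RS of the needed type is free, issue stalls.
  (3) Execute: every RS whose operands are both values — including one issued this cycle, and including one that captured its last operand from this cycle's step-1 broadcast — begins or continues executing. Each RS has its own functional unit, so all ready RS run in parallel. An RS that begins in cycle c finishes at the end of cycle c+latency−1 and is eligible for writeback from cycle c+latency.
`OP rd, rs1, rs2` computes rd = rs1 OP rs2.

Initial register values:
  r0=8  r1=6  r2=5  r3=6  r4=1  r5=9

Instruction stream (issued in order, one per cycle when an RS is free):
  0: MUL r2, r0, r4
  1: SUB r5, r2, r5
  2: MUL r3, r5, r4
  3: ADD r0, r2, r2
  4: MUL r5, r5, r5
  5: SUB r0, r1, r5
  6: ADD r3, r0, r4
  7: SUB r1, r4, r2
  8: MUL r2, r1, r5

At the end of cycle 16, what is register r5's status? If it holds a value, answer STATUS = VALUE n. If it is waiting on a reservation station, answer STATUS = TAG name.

STATUS = VALUE 1

  c1: issue MUL r2<-Mul1  regs: r0:8,r1:6,r2:Mul1,r3:6,r4:1,r5:9
  c2: issue SUB r5<-Add1  regs: r0:8,r1:6,r2:Mul1,r3:6,r4:1,r5:Add1
  c3: issue MUL r3<-Mul2  regs: r0:8,r1:6,r2:Mul1,r3:Mul2,r4:1,r5:Add1
  c4: issue ADD r0<-Add2  regs: r0:Add2,r1:6,r2:Mul1,r3:Mul2,r4:1,r5:Add1
  c5: stall  regs: r0:Add2,r1:6,r2:Mul1,r3:Mul2,r4:1,r5:Add1
  c6: CDB Mul1=8; issue MUL r5<-Mul1  regs: r0:Add2,r1:6,r2:8,r3:Mul2,r4:1,r5:Mul1
  c7: issue SUB r0<-Add3  regs: r0:Add3,r1:6,r2:8,r3:Mul2,r4:1,r5:Mul1
  c8: stall  regs: r0:Add3,r1:6,r2:8,r3:Mul2,r4:1,r5:Mul1
  c9: CDB Add1=-1; issue ADD r3<-Add1  regs: r0:Add3,r1:6,r2:8,r3:Add1,r4:1,r5:Mul1
  c10: CDB Add2=16; issue SUB r1<-Add2  regs: r0:Add3,r1:Add2,r2:8,r3:Add1,r4:1,r5:Mul1
  c11: stall  regs: r0:Add3,r1:Add2,r2:8,r3:Add1,r4:1,r5:Mul1
  c12: stall  regs: r0:Add3,r1:Add2,r2:8,r3:Add1,r4:1,r5:Mul1
  c13: CDB Add2=-7; stall  regs: r0:Add3,r1:-7,r2:8,r3:Add1,r4:1,r5:Mul1
  c14: CDB Mul1=1; issue MUL r2<-Mul1  regs: r0:Add3,r1:-7,r2:Mul1,r3:Add1,r4:1,r5:1
  c15: CDB Mul2=-1  regs: r0:Add3,r1:-7,r2:Mul1,r3:Add1,r4:1,r5:1
  c16: -  regs: r0:Add3,r1:-7,r2:Mul1,r3:Add1,r4:1,r5:1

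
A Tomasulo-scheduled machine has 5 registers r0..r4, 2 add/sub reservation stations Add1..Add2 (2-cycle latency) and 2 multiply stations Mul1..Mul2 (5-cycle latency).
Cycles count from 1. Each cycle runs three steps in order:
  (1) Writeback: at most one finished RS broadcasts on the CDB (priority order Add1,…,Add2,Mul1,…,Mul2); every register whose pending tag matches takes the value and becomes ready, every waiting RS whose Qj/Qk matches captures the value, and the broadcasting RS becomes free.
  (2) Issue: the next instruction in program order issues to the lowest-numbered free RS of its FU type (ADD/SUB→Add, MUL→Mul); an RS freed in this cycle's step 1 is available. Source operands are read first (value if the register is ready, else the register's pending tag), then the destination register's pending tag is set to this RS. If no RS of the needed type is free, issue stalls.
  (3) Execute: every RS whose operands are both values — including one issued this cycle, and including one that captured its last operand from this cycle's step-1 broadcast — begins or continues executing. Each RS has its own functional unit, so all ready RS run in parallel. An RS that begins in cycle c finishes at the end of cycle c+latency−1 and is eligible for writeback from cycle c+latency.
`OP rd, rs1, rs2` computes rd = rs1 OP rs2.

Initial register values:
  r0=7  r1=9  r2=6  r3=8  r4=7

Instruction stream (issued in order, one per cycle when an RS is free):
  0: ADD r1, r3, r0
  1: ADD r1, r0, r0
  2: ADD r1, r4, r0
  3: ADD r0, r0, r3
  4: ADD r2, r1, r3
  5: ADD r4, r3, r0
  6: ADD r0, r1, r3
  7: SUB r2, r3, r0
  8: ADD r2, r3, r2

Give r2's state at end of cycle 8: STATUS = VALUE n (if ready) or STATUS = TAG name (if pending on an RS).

STATUS = TAG Add2

c1: issue ADD r1<-Add1 | r0:7,r1:Add1,r2:6,r3:8,r4:7
c2: issue ADD r1<-Add2 | r0:7,r1:Add2,r2:6,r3:8,r4:7
c3: CDB Add1=15; issue ADD r1<-Add1 | r0:7,r1:Add1,r2:6,r3:8,r4:7
c4: CDB Add2=14; issue ADD r0<-Add2 | r0:Add2,r1:Add1,r2:6,r3:8,r4:7
c5: CDB Add1=14; issue ADD r2<-Add1 | r0:Add2,r1:14,r2:Add1,r3:8,r4:7
c6: CDB Add2=15; issue ADD r4<-Add2 | r0:15,r1:14,r2:Add1,r3:8,r4:Add2
c7: CDB Add1=22; issue ADD r0<-Add1 | r0:Add1,r1:14,r2:22,r3:8,r4:Add2
c8: CDB Add2=23; issue SUB r2<-Add2 | r0:Add1,r1:14,r2:Add2,r3:8,r4:23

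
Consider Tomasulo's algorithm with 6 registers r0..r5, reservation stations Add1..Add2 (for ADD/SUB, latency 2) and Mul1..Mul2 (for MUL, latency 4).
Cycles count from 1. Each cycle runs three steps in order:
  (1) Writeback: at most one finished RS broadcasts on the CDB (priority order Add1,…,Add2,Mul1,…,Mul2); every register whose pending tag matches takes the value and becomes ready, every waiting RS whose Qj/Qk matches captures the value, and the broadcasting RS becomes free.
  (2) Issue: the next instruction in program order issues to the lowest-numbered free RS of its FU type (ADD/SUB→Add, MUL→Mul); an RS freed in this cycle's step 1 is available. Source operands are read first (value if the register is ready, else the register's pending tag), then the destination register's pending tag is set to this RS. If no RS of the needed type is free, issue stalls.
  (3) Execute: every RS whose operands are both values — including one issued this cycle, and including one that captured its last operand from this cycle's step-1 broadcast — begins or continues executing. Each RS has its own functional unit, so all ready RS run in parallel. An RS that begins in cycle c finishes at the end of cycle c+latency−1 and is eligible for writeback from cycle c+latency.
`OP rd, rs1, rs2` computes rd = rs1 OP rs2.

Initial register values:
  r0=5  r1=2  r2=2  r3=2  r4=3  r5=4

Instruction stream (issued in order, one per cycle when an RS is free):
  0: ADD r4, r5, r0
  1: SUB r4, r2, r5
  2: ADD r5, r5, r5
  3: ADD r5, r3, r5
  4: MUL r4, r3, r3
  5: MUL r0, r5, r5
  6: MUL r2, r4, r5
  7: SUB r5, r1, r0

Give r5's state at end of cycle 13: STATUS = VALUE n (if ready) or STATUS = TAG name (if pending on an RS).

STATUS = VALUE -98

cycle 1: issue ADD r4<-Add1 // r0:5,r1:2,r2:2,r3:2,r4:Add1,r5:4
cycle 2: issue SUB r4<-Add2 // r0:5,r1:2,r2:2,r3:2,r4:Add2,r5:4
cycle 3: CDB Add1=9; issue ADD r5<-Add1 // r0:5,r1:2,r2:2,r3:2,r4:Add2,r5:Add1
cycle 4: CDB Add2=-2; issue ADD r5<-Add2 // r0:5,r1:2,r2:2,r3:2,r4:-2,r5:Add2
cycle 5: CDB Add1=8; issue MUL r4<-Mul1 // r0:5,r1:2,r2:2,r3:2,r4:Mul1,r5:Add2
cycle 6: issue MUL r0<-Mul2 // r0:Mul2,r1:2,r2:2,r3:2,r4:Mul1,r5:Add2
cycle 7: CDB Add2=10; stall // r0:Mul2,r1:2,r2:2,r3:2,r4:Mul1,r5:10
cycle 8: stall // r0:Mul2,r1:2,r2:2,r3:2,r4:Mul1,r5:10
cycle 9: CDB Mul1=4; issue MUL r2<-Mul1 // r0:Mul2,r1:2,r2:Mul1,r3:2,r4:4,r5:10
cycle 10: issue SUB r5<-Add1 // r0:Mul2,r1:2,r2:Mul1,r3:2,r4:4,r5:Add1
cycle 11: CDB Mul2=100 // r0:100,r1:2,r2:Mul1,r3:2,r4:4,r5:Add1
cycle 12: - // r0:100,r1:2,r2:Mul1,r3:2,r4:4,r5:Add1
cycle 13: CDB Add1=-98 // r0:100,r1:2,r2:Mul1,r3:2,r4:4,r5:-98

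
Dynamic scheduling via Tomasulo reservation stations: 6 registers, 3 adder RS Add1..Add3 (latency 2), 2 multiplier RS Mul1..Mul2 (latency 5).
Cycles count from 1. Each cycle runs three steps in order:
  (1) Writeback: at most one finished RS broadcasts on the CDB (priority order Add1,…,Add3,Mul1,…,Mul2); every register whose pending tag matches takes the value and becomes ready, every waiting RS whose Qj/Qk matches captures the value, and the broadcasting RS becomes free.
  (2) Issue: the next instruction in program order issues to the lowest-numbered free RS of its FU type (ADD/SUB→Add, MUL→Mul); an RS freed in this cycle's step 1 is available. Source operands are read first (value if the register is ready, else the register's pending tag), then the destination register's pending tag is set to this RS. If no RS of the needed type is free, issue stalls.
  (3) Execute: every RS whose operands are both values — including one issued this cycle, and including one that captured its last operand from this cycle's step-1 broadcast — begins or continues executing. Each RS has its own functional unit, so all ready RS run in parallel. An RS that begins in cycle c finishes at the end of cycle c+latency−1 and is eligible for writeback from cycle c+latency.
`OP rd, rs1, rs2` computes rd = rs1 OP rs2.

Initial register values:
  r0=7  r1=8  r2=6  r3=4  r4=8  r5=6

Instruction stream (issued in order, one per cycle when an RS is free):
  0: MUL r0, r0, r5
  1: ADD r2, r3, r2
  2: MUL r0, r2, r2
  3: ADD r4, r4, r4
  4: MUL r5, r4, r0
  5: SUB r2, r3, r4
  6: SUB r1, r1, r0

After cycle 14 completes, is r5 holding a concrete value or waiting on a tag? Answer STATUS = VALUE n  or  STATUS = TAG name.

  c1: issue MUL r0<-Mul1  regs: r0:Mul1,r1:8,r2:6,r3:4,r4:8,r5:6
  c2: issue ADD r2<-Add1  regs: r0:Mul1,r1:8,r2:Add1,r3:4,r4:8,r5:6
  c3: issue MUL r0<-Mul2  regs: r0:Mul2,r1:8,r2:Add1,r3:4,r4:8,r5:6
  c4: CDB Add1=10; issue ADD r4<-Add1  regs: r0:Mul2,r1:8,r2:10,r3:4,r4:Add1,r5:6
  c5: stall  regs: r0:Mul2,r1:8,r2:10,r3:4,r4:Add1,r5:6
  c6: CDB Add1=16; stall  regs: r0:Mul2,r1:8,r2:10,r3:4,r4:16,r5:6
  c7: CDB Mul1=42; issue MUL r5<-Mul1  regs: r0:Mul2,r1:8,r2:10,r3:4,r4:16,r5:Mul1
  c8: issue SUB r2<-Add1  regs: r0:Mul2,r1:8,r2:Add1,r3:4,r4:16,r5:Mul1
  c9: CDB Mul2=100; issue SUB r1<-Add2  regs: r0:100,r1:Add2,r2:Add1,r3:4,r4:16,r5:Mul1
  c10: CDB Add1=-12  regs: r0:100,r1:Add2,r2:-12,r3:4,r4:16,r5:Mul1
  c11: CDB Add2=-92  regs: r0:100,r1:-92,r2:-12,r3:4,r4:16,r5:Mul1
  c12: -  regs: r0:100,r1:-92,r2:-12,r3:4,r4:16,r5:Mul1
  c13: -  regs: r0:100,r1:-92,r2:-12,r3:4,r4:16,r5:Mul1
  c14: CDB Mul1=1600  regs: r0:100,r1:-92,r2:-12,r3:4,r4:16,r5:1600

STATUS = VALUE 1600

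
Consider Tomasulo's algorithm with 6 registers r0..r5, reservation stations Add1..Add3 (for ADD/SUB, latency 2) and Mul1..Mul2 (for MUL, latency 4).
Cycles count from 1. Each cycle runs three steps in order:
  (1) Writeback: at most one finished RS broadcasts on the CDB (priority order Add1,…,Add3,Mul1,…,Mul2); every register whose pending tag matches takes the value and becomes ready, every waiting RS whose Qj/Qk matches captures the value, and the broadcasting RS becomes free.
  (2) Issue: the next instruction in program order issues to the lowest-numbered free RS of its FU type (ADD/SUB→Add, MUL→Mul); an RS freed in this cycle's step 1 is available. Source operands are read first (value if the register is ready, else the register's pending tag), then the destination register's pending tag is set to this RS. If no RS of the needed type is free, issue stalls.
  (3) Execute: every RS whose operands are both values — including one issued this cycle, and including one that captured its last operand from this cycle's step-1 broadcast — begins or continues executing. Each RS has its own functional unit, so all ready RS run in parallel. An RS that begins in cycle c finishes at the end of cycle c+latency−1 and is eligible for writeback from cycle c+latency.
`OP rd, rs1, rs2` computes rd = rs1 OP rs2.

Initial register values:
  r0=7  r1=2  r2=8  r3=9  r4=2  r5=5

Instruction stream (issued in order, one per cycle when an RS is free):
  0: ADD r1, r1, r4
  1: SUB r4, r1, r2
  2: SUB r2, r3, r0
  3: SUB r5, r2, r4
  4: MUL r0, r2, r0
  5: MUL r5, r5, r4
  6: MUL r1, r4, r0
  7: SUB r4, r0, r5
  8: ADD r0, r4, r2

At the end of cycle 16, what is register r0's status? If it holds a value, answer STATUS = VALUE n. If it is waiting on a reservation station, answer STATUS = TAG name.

STATUS = VALUE 40

c1: issue ADD r1<-Add1 | r0:7,r1:Add1,r2:8,r3:9,r4:2,r5:5
c2: issue SUB r4<-Add2 | r0:7,r1:Add1,r2:8,r3:9,r4:Add2,r5:5
c3: CDB Add1=4; issue SUB r2<-Add1 | r0:7,r1:4,r2:Add1,r3:9,r4:Add2,r5:5
c4: issue SUB r5<-Add3 | r0:7,r1:4,r2:Add1,r3:9,r4:Add2,r5:Add3
c5: CDB Add1=2; issue MUL r0<-Mul1 | r0:Mul1,r1:4,r2:2,r3:9,r4:Add2,r5:Add3
c6: CDB Add2=-4; issue MUL r5<-Mul2 | r0:Mul1,r1:4,r2:2,r3:9,r4:-4,r5:Mul2
c7: stall | r0:Mul1,r1:4,r2:2,r3:9,r4:-4,r5:Mul2
c8: CDB Add3=6; stall | r0:Mul1,r1:4,r2:2,r3:9,r4:-4,r5:Mul2
c9: CDB Mul1=14; issue MUL r1<-Mul1 | r0:14,r1:Mul1,r2:2,r3:9,r4:-4,r5:Mul2
c10: issue SUB r4<-Add1 | r0:14,r1:Mul1,r2:2,r3:9,r4:Add1,r5:Mul2
c11: issue ADD r0<-Add2 | r0:Add2,r1:Mul1,r2:2,r3:9,r4:Add1,r5:Mul2
c12: CDB Mul2=-24 | r0:Add2,r1:Mul1,r2:2,r3:9,r4:Add1,r5:-24
c13: CDB Mul1=-56 | r0:Add2,r1:-56,r2:2,r3:9,r4:Add1,r5:-24
c14: CDB Add1=38 | r0:Add2,r1:-56,r2:2,r3:9,r4:38,r5:-24
c15: - | r0:Add2,r1:-56,r2:2,r3:9,r4:38,r5:-24
c16: CDB Add2=40 | r0:40,r1:-56,r2:2,r3:9,r4:38,r5:-24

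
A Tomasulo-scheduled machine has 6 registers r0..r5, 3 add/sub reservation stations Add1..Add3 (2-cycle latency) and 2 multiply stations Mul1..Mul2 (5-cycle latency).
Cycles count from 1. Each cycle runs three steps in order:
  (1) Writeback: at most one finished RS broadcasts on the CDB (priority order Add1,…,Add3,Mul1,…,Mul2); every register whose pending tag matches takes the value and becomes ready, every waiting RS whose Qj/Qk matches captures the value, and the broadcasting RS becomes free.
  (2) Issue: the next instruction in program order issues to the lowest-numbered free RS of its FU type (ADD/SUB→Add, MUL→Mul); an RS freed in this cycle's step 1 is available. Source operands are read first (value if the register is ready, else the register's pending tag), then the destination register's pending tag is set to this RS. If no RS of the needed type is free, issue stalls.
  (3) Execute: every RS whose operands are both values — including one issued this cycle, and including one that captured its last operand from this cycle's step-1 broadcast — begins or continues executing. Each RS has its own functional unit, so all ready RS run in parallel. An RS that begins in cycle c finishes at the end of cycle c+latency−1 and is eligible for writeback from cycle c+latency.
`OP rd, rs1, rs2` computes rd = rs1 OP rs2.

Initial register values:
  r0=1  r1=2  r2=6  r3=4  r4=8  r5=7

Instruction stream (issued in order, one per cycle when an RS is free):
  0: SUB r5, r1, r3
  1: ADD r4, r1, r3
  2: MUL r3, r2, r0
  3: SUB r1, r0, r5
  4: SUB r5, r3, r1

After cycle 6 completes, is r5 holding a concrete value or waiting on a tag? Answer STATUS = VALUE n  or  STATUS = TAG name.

STATUS = TAG Add2

c1: issue SUB r5<-Add1 | r0:1,r1:2,r2:6,r3:4,r4:8,r5:Add1
c2: issue ADD r4<-Add2 | r0:1,r1:2,r2:6,r3:4,r4:Add2,r5:Add1
c3: CDB Add1=-2; issue MUL r3<-Mul1 | r0:1,r1:2,r2:6,r3:Mul1,r4:Add2,r5:-2
c4: CDB Add2=6; issue SUB r1<-Add1 | r0:1,r1:Add1,r2:6,r3:Mul1,r4:6,r5:-2
c5: issue SUB r5<-Add2 | r0:1,r1:Add1,r2:6,r3:Mul1,r4:6,r5:Add2
c6: CDB Add1=3 | r0:1,r1:3,r2:6,r3:Mul1,r4:6,r5:Add2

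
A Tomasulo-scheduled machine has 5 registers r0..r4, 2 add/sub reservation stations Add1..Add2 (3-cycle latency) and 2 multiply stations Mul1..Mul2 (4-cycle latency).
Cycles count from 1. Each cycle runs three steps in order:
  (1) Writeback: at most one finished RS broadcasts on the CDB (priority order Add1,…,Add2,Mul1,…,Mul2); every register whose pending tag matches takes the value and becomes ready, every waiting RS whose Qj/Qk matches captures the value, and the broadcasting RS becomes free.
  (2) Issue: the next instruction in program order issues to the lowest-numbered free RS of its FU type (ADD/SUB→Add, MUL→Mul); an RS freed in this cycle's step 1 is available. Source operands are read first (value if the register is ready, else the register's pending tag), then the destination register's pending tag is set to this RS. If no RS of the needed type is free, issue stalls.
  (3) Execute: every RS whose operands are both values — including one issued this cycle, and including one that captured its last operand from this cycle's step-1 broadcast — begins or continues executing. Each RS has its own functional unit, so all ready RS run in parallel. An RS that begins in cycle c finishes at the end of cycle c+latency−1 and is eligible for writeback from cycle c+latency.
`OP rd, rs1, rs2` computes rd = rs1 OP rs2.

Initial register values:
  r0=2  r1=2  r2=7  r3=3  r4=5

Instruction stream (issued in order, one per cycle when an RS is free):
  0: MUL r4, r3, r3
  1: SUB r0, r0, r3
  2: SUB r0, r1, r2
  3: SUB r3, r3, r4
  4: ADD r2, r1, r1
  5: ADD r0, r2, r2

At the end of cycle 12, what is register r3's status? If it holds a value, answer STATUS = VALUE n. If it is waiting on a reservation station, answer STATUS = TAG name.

  c1: issue MUL r4<-Mul1  regs: r0:2,r1:2,r2:7,r3:3,r4:Mul1
  c2: issue SUB r0<-Add1  regs: r0:Add1,r1:2,r2:7,r3:3,r4:Mul1
  c3: issue SUB r0<-Add2  regs: r0:Add2,r1:2,r2:7,r3:3,r4:Mul1
  c4: stall  regs: r0:Add2,r1:2,r2:7,r3:3,r4:Mul1
  c5: CDB Add1=-1; issue SUB r3<-Add1  regs: r0:Add2,r1:2,r2:7,r3:Add1,r4:Mul1
  c6: CDB Add2=-5; issue ADD r2<-Add2  regs: r0:-5,r1:2,r2:Add2,r3:Add1,r4:Mul1
  c7: CDB Mul1=9; stall  regs: r0:-5,r1:2,r2:Add2,r3:Add1,r4:9
  c8: stall  regs: r0:-5,r1:2,r2:Add2,r3:Add1,r4:9
  c9: CDB Add2=4; issue ADD r0<-Add2  regs: r0:Add2,r1:2,r2:4,r3:Add1,r4:9
  c10: CDB Add1=-6  regs: r0:Add2,r1:2,r2:4,r3:-6,r4:9
  c11: -  regs: r0:Add2,r1:2,r2:4,r3:-6,r4:9
  c12: CDB Add2=8  regs: r0:8,r1:2,r2:4,r3:-6,r4:9

STATUS = VALUE -6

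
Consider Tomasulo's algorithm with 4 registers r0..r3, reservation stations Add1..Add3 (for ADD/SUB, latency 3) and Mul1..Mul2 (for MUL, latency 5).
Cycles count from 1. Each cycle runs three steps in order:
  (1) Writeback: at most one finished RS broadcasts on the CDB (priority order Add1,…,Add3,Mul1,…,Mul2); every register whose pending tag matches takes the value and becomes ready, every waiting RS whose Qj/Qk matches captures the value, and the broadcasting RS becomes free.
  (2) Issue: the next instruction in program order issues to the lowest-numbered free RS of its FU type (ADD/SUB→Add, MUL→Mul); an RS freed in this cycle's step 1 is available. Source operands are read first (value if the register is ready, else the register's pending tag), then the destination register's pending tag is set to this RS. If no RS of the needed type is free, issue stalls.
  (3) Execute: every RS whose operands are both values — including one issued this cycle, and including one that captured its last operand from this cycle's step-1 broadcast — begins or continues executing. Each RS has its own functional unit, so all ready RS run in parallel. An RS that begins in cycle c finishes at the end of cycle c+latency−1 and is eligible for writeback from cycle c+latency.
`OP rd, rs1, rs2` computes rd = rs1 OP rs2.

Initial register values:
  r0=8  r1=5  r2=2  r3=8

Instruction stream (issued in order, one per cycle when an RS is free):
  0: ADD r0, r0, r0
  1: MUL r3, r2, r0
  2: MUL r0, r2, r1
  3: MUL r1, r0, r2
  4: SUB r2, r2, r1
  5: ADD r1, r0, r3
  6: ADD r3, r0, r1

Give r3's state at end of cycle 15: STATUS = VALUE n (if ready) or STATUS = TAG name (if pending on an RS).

STATUS = TAG Add3

cycle 1: issue ADD r0<-Add1 // r0:Add1,r1:5,r2:2,r3:8
cycle 2: issue MUL r3<-Mul1 // r0:Add1,r1:5,r2:2,r3:Mul1
cycle 3: issue MUL r0<-Mul2 // r0:Mul2,r1:5,r2:2,r3:Mul1
cycle 4: CDB Add1=16; stall // r0:Mul2,r1:5,r2:2,r3:Mul1
cycle 5: stall // r0:Mul2,r1:5,r2:2,r3:Mul1
cycle 6: stall // r0:Mul2,r1:5,r2:2,r3:Mul1
cycle 7: stall // r0:Mul2,r1:5,r2:2,r3:Mul1
cycle 8: CDB Mul2=10; issue MUL r1<-Mul2 // r0:10,r1:Mul2,r2:2,r3:Mul1
cycle 9: CDB Mul1=32; issue SUB r2<-Add1 // r0:10,r1:Mul2,r2:Add1,r3:32
cycle 10: issue ADD r1<-Add2 // r0:10,r1:Add2,r2:Add1,r3:32
cycle 11: issue ADD r3<-Add3 // r0:10,r1:Add2,r2:Add1,r3:Add3
cycle 12: - // r0:10,r1:Add2,r2:Add1,r3:Add3
cycle 13: CDB Add2=42 // r0:10,r1:42,r2:Add1,r3:Add3
cycle 14: CDB Mul2=20 // r0:10,r1:42,r2:Add1,r3:Add3
cycle 15: - // r0:10,r1:42,r2:Add1,r3:Add3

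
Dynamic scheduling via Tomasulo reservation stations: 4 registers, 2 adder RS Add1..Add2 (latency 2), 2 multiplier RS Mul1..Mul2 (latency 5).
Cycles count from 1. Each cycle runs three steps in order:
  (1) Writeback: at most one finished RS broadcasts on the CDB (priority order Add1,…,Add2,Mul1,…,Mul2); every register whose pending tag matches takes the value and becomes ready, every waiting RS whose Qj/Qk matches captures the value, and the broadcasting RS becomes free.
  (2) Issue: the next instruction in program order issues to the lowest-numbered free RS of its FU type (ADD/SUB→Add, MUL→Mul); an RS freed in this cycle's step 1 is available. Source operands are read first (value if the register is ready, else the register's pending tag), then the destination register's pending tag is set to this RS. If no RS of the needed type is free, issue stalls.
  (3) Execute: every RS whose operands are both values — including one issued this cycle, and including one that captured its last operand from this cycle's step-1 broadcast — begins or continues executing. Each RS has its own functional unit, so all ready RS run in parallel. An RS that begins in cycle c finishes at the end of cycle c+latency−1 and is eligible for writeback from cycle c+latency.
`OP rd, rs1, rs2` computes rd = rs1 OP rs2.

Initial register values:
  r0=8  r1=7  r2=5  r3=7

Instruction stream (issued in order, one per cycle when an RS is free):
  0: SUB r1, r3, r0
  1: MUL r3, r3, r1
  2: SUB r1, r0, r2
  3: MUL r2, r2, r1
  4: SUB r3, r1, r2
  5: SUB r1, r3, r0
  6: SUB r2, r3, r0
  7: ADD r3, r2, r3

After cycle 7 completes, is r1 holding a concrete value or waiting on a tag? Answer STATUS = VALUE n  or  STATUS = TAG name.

STATUS = TAG Add2

  c1: issue SUB r1<-Add1  regs: r0:8,r1:Add1,r2:5,r3:7
  c2: issue MUL r3<-Mul1  regs: r0:8,r1:Add1,r2:5,r3:Mul1
  c3: CDB Add1=-1; issue SUB r1<-Add1  regs: r0:8,r1:Add1,r2:5,r3:Mul1
  c4: issue MUL r2<-Mul2  regs: r0:8,r1:Add1,r2:Mul2,r3:Mul1
  c5: CDB Add1=3; issue SUB r3<-Add1  regs: r0:8,r1:3,r2:Mul2,r3:Add1
  c6: issue SUB r1<-Add2  regs: r0:8,r1:Add2,r2:Mul2,r3:Add1
  c7: stall  regs: r0:8,r1:Add2,r2:Mul2,r3:Add1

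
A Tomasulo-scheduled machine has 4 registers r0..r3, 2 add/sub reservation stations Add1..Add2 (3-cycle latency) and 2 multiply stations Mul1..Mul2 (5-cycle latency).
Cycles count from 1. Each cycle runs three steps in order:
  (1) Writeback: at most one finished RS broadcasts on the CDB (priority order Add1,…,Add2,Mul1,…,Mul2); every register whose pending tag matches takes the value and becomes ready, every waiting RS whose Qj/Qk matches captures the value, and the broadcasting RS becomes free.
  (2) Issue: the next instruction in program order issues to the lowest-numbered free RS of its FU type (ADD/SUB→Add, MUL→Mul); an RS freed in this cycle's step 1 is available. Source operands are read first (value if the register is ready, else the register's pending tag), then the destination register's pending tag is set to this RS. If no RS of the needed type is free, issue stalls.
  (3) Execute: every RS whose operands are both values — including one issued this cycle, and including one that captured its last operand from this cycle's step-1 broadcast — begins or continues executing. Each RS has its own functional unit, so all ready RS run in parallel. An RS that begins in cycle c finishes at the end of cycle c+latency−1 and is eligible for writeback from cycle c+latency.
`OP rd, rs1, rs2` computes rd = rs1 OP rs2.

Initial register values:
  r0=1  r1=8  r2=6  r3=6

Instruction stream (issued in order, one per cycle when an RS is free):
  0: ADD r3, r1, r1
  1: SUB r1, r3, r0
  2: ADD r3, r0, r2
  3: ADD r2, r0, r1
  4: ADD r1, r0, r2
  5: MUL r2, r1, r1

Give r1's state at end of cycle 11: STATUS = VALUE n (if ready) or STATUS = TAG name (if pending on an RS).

cycle 1: issue ADD r3<-Add1 // r0:1,r1:8,r2:6,r3:Add1
cycle 2: issue SUB r1<-Add2 // r0:1,r1:Add2,r2:6,r3:Add1
cycle 3: stall // r0:1,r1:Add2,r2:6,r3:Add1
cycle 4: CDB Add1=16; issue ADD r3<-Add1 // r0:1,r1:Add2,r2:6,r3:Add1
cycle 5: stall // r0:1,r1:Add2,r2:6,r3:Add1
cycle 6: stall // r0:1,r1:Add2,r2:6,r3:Add1
cycle 7: CDB Add1=7; issue ADD r2<-Add1 // r0:1,r1:Add2,r2:Add1,r3:7
cycle 8: CDB Add2=15; issue ADD r1<-Add2 // r0:1,r1:Add2,r2:Add1,r3:7
cycle 9: issue MUL r2<-Mul1 // r0:1,r1:Add2,r2:Mul1,r3:7
cycle 10: - // r0:1,r1:Add2,r2:Mul1,r3:7
cycle 11: CDB Add1=16 // r0:1,r1:Add2,r2:Mul1,r3:7

STATUS = TAG Add2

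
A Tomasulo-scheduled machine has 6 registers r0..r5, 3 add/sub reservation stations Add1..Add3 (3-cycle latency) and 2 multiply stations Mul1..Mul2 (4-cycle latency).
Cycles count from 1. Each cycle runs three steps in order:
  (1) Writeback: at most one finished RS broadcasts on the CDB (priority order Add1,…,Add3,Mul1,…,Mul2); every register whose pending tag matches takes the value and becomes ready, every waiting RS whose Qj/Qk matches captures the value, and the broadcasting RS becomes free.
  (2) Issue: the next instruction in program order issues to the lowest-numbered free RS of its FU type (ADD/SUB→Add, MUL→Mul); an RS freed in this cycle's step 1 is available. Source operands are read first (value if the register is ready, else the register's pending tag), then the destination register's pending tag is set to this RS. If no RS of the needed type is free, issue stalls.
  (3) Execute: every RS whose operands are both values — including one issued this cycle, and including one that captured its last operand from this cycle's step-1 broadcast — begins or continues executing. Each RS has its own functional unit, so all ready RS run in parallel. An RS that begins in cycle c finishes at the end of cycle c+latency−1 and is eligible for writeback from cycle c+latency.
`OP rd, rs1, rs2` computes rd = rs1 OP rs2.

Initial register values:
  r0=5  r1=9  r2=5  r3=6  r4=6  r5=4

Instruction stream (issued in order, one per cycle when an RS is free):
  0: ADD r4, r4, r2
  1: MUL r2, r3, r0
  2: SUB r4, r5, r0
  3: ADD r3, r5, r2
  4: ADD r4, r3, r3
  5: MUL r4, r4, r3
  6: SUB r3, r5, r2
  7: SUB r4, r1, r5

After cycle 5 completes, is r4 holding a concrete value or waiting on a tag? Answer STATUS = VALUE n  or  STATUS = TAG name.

c1: issue ADD r4<-Add1 | r0:5,r1:9,r2:5,r3:6,r4:Add1,r5:4
c2: issue MUL r2<-Mul1 | r0:5,r1:9,r2:Mul1,r3:6,r4:Add1,r5:4
c3: issue SUB r4<-Add2 | r0:5,r1:9,r2:Mul1,r3:6,r4:Add2,r5:4
c4: CDB Add1=11; issue ADD r3<-Add1 | r0:5,r1:9,r2:Mul1,r3:Add1,r4:Add2,r5:4
c5: issue ADD r4<-Add3 | r0:5,r1:9,r2:Mul1,r3:Add1,r4:Add3,r5:4

STATUS = TAG Add3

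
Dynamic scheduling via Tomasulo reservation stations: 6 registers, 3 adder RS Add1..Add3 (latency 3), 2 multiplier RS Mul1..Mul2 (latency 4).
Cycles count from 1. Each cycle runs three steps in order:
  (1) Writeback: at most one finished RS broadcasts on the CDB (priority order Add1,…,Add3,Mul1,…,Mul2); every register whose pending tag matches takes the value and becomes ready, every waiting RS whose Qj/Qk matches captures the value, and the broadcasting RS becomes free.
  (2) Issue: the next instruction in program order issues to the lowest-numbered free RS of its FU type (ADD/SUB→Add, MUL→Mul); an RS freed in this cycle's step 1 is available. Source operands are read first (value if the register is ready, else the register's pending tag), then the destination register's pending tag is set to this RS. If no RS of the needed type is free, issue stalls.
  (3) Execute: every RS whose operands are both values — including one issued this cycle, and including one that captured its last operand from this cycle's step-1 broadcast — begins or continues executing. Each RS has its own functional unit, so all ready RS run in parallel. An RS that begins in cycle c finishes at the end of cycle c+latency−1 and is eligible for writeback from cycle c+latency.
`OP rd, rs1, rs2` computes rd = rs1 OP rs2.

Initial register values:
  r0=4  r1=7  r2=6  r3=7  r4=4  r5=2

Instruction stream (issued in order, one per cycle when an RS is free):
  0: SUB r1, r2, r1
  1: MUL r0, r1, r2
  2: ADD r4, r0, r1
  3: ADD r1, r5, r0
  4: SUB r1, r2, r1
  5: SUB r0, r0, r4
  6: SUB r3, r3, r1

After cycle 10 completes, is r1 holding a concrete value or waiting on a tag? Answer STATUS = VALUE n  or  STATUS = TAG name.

  c1: issue SUB r1<-Add1  regs: r0:4,r1:Add1,r2:6,r3:7,r4:4,r5:2
  c2: issue MUL r0<-Mul1  regs: r0:Mul1,r1:Add1,r2:6,r3:7,r4:4,r5:2
  c3: issue ADD r4<-Add2  regs: r0:Mul1,r1:Add1,r2:6,r3:7,r4:Add2,r5:2
  c4: CDB Add1=-1; issue ADD r1<-Add1  regs: r0:Mul1,r1:Add1,r2:6,r3:7,r4:Add2,r5:2
  c5: issue SUB r1<-Add3  regs: r0:Mul1,r1:Add3,r2:6,r3:7,r4:Add2,r5:2
  c6: stall  regs: r0:Mul1,r1:Add3,r2:6,r3:7,r4:Add2,r5:2
  c7: stall  regs: r0:Mul1,r1:Add3,r2:6,r3:7,r4:Add2,r5:2
  c8: CDB Mul1=-6; stall  regs: r0:-6,r1:Add3,r2:6,r3:7,r4:Add2,r5:2
  c9: stall  regs: r0:-6,r1:Add3,r2:6,r3:7,r4:Add2,r5:2
  c10: stall  regs: r0:-6,r1:Add3,r2:6,r3:7,r4:Add2,r5:2

STATUS = TAG Add3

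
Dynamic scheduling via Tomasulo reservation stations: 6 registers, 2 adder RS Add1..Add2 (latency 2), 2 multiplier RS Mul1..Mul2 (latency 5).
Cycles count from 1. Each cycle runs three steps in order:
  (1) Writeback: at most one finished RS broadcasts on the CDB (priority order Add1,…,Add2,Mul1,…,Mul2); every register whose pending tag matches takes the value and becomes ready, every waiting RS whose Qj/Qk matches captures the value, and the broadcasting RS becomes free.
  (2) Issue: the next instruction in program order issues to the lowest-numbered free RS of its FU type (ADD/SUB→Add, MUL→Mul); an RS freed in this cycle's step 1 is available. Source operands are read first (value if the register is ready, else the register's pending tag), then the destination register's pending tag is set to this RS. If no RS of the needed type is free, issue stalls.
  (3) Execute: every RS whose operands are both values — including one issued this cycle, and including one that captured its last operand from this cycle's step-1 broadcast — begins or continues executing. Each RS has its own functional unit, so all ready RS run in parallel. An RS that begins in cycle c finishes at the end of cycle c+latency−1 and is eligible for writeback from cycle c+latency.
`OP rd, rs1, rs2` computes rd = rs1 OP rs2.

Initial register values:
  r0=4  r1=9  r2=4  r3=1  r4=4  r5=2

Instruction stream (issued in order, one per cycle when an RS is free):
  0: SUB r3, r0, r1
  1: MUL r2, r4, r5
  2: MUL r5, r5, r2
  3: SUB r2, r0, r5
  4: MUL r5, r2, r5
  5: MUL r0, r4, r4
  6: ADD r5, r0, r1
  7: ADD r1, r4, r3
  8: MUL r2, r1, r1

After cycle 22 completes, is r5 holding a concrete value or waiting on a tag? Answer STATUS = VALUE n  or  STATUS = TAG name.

STATUS = VALUE 25

cycle 1: issue SUB r3<-Add1 // r0:4,r1:9,r2:4,r3:Add1,r4:4,r5:2
cycle 2: issue MUL r2<-Mul1 // r0:4,r1:9,r2:Mul1,r3:Add1,r4:4,r5:2
cycle 3: CDB Add1=-5; issue MUL r5<-Mul2 // r0:4,r1:9,r2:Mul1,r3:-5,r4:4,r5:Mul2
cycle 4: issue SUB r2<-Add1 // r0:4,r1:9,r2:Add1,r3:-5,r4:4,r5:Mul2
cycle 5: stall // r0:4,r1:9,r2:Add1,r3:-5,r4:4,r5:Mul2
cycle 6: stall // r0:4,r1:9,r2:Add1,r3:-5,r4:4,r5:Mul2
cycle 7: CDB Mul1=8; issue MUL r5<-Mul1 // r0:4,r1:9,r2:Add1,r3:-5,r4:4,r5:Mul1
cycle 8: stall // r0:4,r1:9,r2:Add1,r3:-5,r4:4,r5:Mul1
cycle 9: stall // r0:4,r1:9,r2:Add1,r3:-5,r4:4,r5:Mul1
cycle 10: stall // r0:4,r1:9,r2:Add1,r3:-5,r4:4,r5:Mul1
cycle 11: stall // r0:4,r1:9,r2:Add1,r3:-5,r4:4,r5:Mul1
cycle 12: CDB Mul2=16; issue MUL r0<-Mul2 // r0:Mul2,r1:9,r2:Add1,r3:-5,r4:4,r5:Mul1
cycle 13: issue ADD r5<-Add2 // r0:Mul2,r1:9,r2:Add1,r3:-5,r4:4,r5:Add2
cycle 14: CDB Add1=-12; issue ADD r1<-Add1 // r0:Mul2,r1:Add1,r2:-12,r3:-5,r4:4,r5:Add2
cycle 15: stall // r0:Mul2,r1:Add1,r2:-12,r3:-5,r4:4,r5:Add2
cycle 16: CDB Add1=-1; stall // r0:Mul2,r1:-1,r2:-12,r3:-5,r4:4,r5:Add2
cycle 17: CDB Mul2=16; issue MUL r2<-Mul2 // r0:16,r1:-1,r2:Mul2,r3:-5,r4:4,r5:Add2
cycle 18: - // r0:16,r1:-1,r2:Mul2,r3:-5,r4:4,r5:Add2
cycle 19: CDB Add2=25 // r0:16,r1:-1,r2:Mul2,r3:-5,r4:4,r5:25
cycle 20: CDB Mul1=-192 // r0:16,r1:-1,r2:Mul2,r3:-5,r4:4,r5:25
cycle 21: - // r0:16,r1:-1,r2:Mul2,r3:-5,r4:4,r5:25
cycle 22: CDB Mul2=1 // r0:16,r1:-1,r2:1,r3:-5,r4:4,r5:25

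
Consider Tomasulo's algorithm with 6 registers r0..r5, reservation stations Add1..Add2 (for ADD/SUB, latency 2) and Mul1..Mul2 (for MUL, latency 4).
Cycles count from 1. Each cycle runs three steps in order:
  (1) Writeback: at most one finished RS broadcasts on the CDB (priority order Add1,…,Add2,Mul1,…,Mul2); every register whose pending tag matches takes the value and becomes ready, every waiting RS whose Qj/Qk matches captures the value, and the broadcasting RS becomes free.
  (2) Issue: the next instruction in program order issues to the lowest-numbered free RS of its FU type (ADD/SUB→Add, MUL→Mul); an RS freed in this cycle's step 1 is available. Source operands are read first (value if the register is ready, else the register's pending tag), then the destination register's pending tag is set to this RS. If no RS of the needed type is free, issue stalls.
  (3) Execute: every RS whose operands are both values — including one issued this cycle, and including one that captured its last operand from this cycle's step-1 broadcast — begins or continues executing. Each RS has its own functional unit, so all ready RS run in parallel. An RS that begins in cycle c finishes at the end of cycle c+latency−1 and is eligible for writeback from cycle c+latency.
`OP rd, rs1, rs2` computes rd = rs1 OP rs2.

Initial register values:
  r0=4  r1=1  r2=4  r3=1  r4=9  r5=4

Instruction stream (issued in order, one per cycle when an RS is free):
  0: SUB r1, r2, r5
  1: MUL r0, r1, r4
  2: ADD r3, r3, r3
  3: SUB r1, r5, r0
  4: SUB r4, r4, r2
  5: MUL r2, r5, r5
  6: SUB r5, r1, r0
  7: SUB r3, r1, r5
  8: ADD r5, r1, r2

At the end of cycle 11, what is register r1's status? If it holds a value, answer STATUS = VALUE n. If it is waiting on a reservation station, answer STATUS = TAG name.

  c1: issue SUB r1<-Add1  regs: r0:4,r1:Add1,r2:4,r3:1,r4:9,r5:4
  c2: issue MUL r0<-Mul1  regs: r0:Mul1,r1:Add1,r2:4,r3:1,r4:9,r5:4
  c3: CDB Add1=0; issue ADD r3<-Add1  regs: r0:Mul1,r1:0,r2:4,r3:Add1,r4:9,r5:4
  c4: issue SUB r1<-Add2  regs: r0:Mul1,r1:Add2,r2:4,r3:Add1,r4:9,r5:4
  c5: CDB Add1=2; issue SUB r4<-Add1  regs: r0:Mul1,r1:Add2,r2:4,r3:2,r4:Add1,r5:4
  c6: issue MUL r2<-Mul2  regs: r0:Mul1,r1:Add2,r2:Mul2,r3:2,r4:Add1,r5:4
  c7: CDB Add1=5; issue SUB r5<-Add1  regs: r0:Mul1,r1:Add2,r2:Mul2,r3:2,r4:5,r5:Add1
  c8: CDB Mul1=0; stall  regs: r0:0,r1:Add2,r2:Mul2,r3:2,r4:5,r5:Add1
  c9: stall  regs: r0:0,r1:Add2,r2:Mul2,r3:2,r4:5,r5:Add1
  c10: CDB Add2=4; issue SUB r3<-Add2  regs: r0:0,r1:4,r2:Mul2,r3:Add2,r4:5,r5:Add1
  c11: CDB Mul2=16; stall  regs: r0:0,r1:4,r2:16,r3:Add2,r4:5,r5:Add1

STATUS = VALUE 4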